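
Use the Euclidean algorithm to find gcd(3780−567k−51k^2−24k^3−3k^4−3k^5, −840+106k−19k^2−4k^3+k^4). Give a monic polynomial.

20−3k+k^2

Repeated division with remainder:
  −3k^5−3k^4−24k^3−51k^2−567k+3780 = (−3k−15)(k^4−4k^3−19k^2+106k−840) + (−141k^3−18k^2−1497k−8820)
  k^4−4k^3−19k^2+106k−840 = (−(1/141)k+194/6627)(−141k^3−18k^2−1497k−8820) + (−(64260/2209)k^2+(192780/2209)k−1285200/2209)
  −141k^3−18k^2−1497k−8820 = ((103823/21420)k+15463/1020)(−(64260/2209)k^2+(192780/2209)k−1285200/2209) + (0)
Last nonzero remainder: −(64260/2209)k^2+(192780/2209)k−1285200/2209. Dividing through by −64260/2209 gives the monic gcd k^2−3k+20.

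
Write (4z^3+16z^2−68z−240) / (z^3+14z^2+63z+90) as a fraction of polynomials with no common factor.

Euclidean algorithm in ℚ[z]:
  4z^3+16z^2−68z−240 = (4)(z^3+14z^2+63z+90) + (−40z^2−320z−600)
  z^3+14z^2+63z+90 = (−(1/40)z−3/20)(−40z^2−320z−600) + (0)
Last nonzero remainder: −40z^2−320z−600. Dividing through by −40 gives the monic gcd z^2+8z+15.
Cancel z^2+8z+15 from numerator and denominator to get the reduced form.

(4z−16)/(z+6)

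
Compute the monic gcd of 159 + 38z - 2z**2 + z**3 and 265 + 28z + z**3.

Repeated division with remainder:
  z**3 - 2z**2 + 38z + 159 = (z**3 + 28z + 265) + (-2z**2 + 10z - 106)
  z**3 + 28z + 265 = (-(1/2)z - 5/2)(-2z**2 + 10z - 106) + (0)
Last nonzero remainder: -2z**2 + 10z - 106. Dividing through by -2 gives the monic gcd z**2 - 5z + 53.

53 - 5z + z**2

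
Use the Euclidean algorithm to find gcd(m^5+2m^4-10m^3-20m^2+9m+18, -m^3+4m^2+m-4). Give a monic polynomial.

m^2-1

Euclidean algorithm in ℚ[m]:
  m^5+2m^4-10m^3-20m^2+9m+18 = (-m^2-6m-15)(-m^3+4m^2+m-4) + (42m^2-42)
  -m^3+4m^2+m-4 = (-(1/42)m+2/21)(42m^2-42) + (0)
Last nonzero remainder: 42m^2-42. Dividing through by 42 gives the monic gcd m^2-1.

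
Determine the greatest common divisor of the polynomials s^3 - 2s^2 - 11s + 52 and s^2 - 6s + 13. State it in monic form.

s^2 - 6s + 13

Euclidean algorithm in ℚ[s]:
  s^3 - 2s^2 - 11s + 52 = (s + 4)(s^2 - 6s + 13) + (0)
The last nonzero remainder s^2 - 6s + 13 is already monic.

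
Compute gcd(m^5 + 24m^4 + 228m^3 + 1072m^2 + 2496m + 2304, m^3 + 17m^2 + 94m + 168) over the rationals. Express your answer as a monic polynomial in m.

m^2 + 10m + 24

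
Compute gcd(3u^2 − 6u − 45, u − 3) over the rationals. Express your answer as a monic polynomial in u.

By polynomial division,
  3u^2 − 6u − 45 = (3u + 3)(u − 3) + (−36)
  u − 3 = (−(1/36)u + 1/12)(−36) + (0)
The last nonzero remainder is the constant −36, so the polynomials are coprime and gcd = 1.

1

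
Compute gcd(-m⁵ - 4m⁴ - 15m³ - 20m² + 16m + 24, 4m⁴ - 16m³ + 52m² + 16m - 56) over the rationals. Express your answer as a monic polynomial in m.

m² - 1

Euclidean algorithm in ℚ[m]:
  -m⁵ - 4m⁴ - 15m³ - 20m² + 16m + 24 = (-(1/4)m - 2)(4m⁴ - 16m³ + 52m² + 16m - 56) + (-34m³ + 88m² + 34m - 88)
  4m⁴ - 16m³ + 52m² + 16m - 56 = (-(2/17)m + 48/289)(-34m³ + 88m² + 34m - 88) + ((11960/289)m² - 11960/289)
  -34m³ + 88m² + 34m - 88 = (-(4913/5980)m + 3179/1495)((11960/289)m² - 11960/289) + (0)
Last nonzero remainder: (11960/289)m² - 11960/289. Dividing through by 11960/289 gives the monic gcd m² - 1.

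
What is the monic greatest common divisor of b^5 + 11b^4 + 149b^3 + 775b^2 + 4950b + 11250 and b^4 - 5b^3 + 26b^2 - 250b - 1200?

By polynomial division,
  b^5 + 11b^4 + 149b^3 + 775b^2 + 4950b + 11250 = (b + 16)(b^4 - 5b^3 + 26b^2 - 250b - 1200) + (203b^3 + 609b^2 + 10150b + 30450)
  b^4 - 5b^3 + 26b^2 - 250b - 1200 = ((1/203)b - 8/203)(203b^3 + 609b^2 + 10150b + 30450) + (0)
Last nonzero remainder: 203b^3 + 609b^2 + 10150b + 30450. Dividing through by 203 gives the monic gcd b^3 + 3b^2 + 50b + 150.

b^3 + 3b^2 + 50b + 150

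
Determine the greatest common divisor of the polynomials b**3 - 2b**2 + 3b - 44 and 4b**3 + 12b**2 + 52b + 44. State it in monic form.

b**2 + 2b + 11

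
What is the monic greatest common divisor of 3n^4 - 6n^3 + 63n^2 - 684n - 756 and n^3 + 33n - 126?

n^2 + 3n + 42

Apply the Euclidean algorithm:
  3n^4 - 6n^3 + 63n^2 - 684n - 756 = (3n - 6)(n^3 + 33n - 126) + (-36n^2 - 108n - 1512)
  n^3 + 33n - 126 = (-(1/36)n + 1/12)(-36n^2 - 108n - 1512) + (0)
Last nonzero remainder: -36n^2 - 108n - 1512. Dividing through by -36 gives the monic gcd n^2 + 3n + 42.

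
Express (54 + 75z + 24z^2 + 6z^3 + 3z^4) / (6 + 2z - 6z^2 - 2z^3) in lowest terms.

(-54 - 21z - 3z^2 - 3z^3)/(-6 + 4z + 2z^2)

By polynomial division,
  3z^4 + 6z^3 + 24z^2 + 75z + 54 = (-(3/2)z + 3/2)(-2z^3 - 6z^2 + 2z + 6) + (36z^2 + 81z + 45)
  -2z^3 - 6z^2 + 2z + 6 = (-(1/18)z - 1/24)(36z^2 + 81z + 45) + ((63/8)z + 63/8)
  36z^2 + 81z + 45 = ((32/7)z + 40/7)((63/8)z + 63/8) + (0)
Last nonzero remainder: (63/8)z + 63/8. Dividing through by 63/8 gives the monic gcd z + 1.
Cancel z + 1 from numerator and denominator to get the reduced form.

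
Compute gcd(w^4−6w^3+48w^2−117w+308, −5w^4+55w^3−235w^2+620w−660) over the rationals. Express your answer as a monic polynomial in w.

w^2−3w+11

By polynomial division,
  w^4−6w^3+48w^2−117w+308 = (−1/5)(−5w^4+55w^3−235w^2+620w−660) + (5w^3+w^2+7w+176)
  −5w^4+55w^3−235w^2+620w−660 = (−w+56/5)(5w^3+w^2+7w+176) + (−(1196/5)w^2+(3588/5)w−13156/5)
  5w^3+w^2+7w+176 = (−(25/1196)w−20/299)(−(1196/5)w^2+(3588/5)w−13156/5) + (0)
Last nonzero remainder: −(1196/5)w^2+(3588/5)w−13156/5. Dividing through by −1196/5 gives the monic gcd w^2−3w+11.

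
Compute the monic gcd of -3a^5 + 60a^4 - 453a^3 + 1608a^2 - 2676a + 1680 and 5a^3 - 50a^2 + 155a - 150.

Euclidean algorithm in ℚ[a]:
  -3a^5 + 60a^4 - 453a^3 + 1608a^2 - 2676a + 1680 = (-(3/5)a^2 + 6a - 12)(5a^3 - 50a^2 + 155a - 150) + (-12a^2 + 84a - 120)
  5a^3 - 50a^2 + 155a - 150 = (-(5/12)a + 5/4)(-12a^2 + 84a - 120) + (0)
Last nonzero remainder: -12a^2 + 84a - 120. Dividing through by -12 gives the monic gcd a^2 - 7a + 10.

a^2 - 7a + 10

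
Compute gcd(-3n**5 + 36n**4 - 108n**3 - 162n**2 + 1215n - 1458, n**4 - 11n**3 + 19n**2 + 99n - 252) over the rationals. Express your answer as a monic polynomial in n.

n**2 - 9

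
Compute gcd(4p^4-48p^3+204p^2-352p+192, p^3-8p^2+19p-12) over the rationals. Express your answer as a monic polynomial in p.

By polynomial division,
  4p^4-48p^3+204p^2-352p+192 = (4p-16)(p^3-8p^2+19p-12) + (0)
The last nonzero remainder p^3-8p^2+19p-12 is already monic.

p^3-8p^2+19p-12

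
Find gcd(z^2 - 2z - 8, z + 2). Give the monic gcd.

By polynomial division,
  z^2 - 2z - 8 = (z - 4)(z + 2) + (0)
The last nonzero remainder z + 2 is already monic.

z + 2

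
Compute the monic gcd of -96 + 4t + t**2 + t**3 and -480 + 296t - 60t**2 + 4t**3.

-4 + t

Apply the Euclidean algorithm:
  t**3 + t**2 + 4t - 96 = (1/4)(4t**3 - 60t**2 + 296t - 480) + (16t**2 - 70t + 24)
  4t**3 - 60t**2 + 296t - 480 = ((1/4)t - 85/32)(16t**2 - 70t + 24) + ((1665/16)t - 1665/4)
  16t**2 - 70t + 24 = ((256/1665)t - 32/555)((1665/16)t - 1665/4) + (0)
Last nonzero remainder: (1665/16)t - 1665/4. Dividing through by 1665/16 gives the monic gcd t - 4.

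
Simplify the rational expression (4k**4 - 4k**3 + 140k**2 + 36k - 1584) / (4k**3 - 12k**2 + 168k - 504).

(k**3 + 2k**2 + 41k + 132)/(k**2 + 42)

Repeated division with remainder:
  4k**4 - 4k**3 + 140k**2 + 36k - 1584 = (k + 2)(4k**3 - 12k**2 + 168k - 504) + (-4k**2 + 204k - 576)
  4k**3 - 12k**2 + 168k - 504 = (-k - 48)(-4k**2 + 204k - 576) + (9384k - 28152)
  -4k**2 + 204k - 576 = (-(1/2346)k + 8/391)(9384k - 28152) + (0)
Last nonzero remainder: 9384k - 28152. Dividing through by 9384 gives the monic gcd k - 3.
Cancel k - 3 from numerator and denominator to get the reduced form.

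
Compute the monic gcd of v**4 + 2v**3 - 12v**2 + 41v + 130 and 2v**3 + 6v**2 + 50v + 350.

v + 5

Repeated division with remainder:
  v**4 + 2v**3 - 12v**2 + 41v + 130 = ((1/2)v - 1/2)(2v**3 + 6v**2 + 50v + 350) + (-34v**2 - 109v + 305)
  2v**3 + 6v**2 + 50v + 350 = (-(1/17)v + 7/578)(-34v**2 - 109v + 305) + ((40033/578)v + 200165/578)
  -34v**2 - 109v + 305 = (-(19652/40033)v + 35258/40033)((40033/578)v + 200165/578) + (0)
Last nonzero remainder: (40033/578)v + 200165/578. Dividing through by 40033/578 gives the monic gcd v + 5.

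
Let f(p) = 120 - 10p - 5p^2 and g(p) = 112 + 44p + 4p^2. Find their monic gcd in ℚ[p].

1

Repeated division with remainder:
  -5p^2 - 10p + 120 = (-5/4)(4p^2 + 44p + 112) + (45p + 260)
  4p^2 + 44p + 112 = ((4/45)p + 188/405)(45p + 260) + (-704/81)
  45p + 260 = (-(3645/704)p - 5265/176)(-704/81) + (0)
The last nonzero remainder is the constant -704/81, so the polynomials are coprime and gcd = 1.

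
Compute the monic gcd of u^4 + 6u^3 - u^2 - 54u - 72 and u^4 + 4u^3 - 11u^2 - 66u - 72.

u^2 + 5u + 6

Repeated division with remainder:
  u^4 + 6u^3 - u^2 - 54u - 72 = (u^4 + 4u^3 - 11u^2 - 66u - 72) + (2u^3 + 10u^2 + 12u)
  u^4 + 4u^3 - 11u^2 - 66u - 72 = ((1/2)u - 1/2)(2u^3 + 10u^2 + 12u) + (-12u^2 - 60u - 72)
  2u^3 + 10u^2 + 12u = (-(1/6)u)(-12u^2 - 60u - 72) + (0)
Last nonzero remainder: -12u^2 - 60u - 72. Dividing through by -12 gives the monic gcd u^2 + 5u + 6.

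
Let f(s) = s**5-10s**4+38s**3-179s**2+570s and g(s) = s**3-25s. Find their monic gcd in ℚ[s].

s**2-5s

Euclidean algorithm in ℚ[s]:
  s**5-10s**4+38s**3-179s**2+570s = (s**2-10s+63)(s**3-25s) + (-429s**2+2145s)
  s**3-25s = (-(1/429)s-5/429)(-429s**2+2145s) + (0)
Last nonzero remainder: -429s**2+2145s. Dividing through by -429 gives the monic gcd s**2-5s.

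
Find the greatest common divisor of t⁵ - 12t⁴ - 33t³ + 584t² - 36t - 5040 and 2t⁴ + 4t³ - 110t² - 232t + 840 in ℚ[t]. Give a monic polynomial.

t² - t - 42

By polynomial division,
  t⁵ - 12t⁴ - 33t³ + 584t² - 36t - 5040 = ((1/2)t - 7)(2t⁴ + 4t³ - 110t² - 232t + 840) + (50t³ - 70t² - 2080t + 840)
  2t⁴ + 4t³ - 110t² - 232t + 840 = ((1/25)t + 17/125)(50t³ - 70t² - 2080t + 840) + (-(432/25)t² + (432/25)t + 18144/25)
  50t³ - 70t² - 2080t + 840 = (-(625/216)t + 125/108)(-(432/25)t² + (432/25)t + 18144/25) + (0)
Last nonzero remainder: -(432/25)t² + (432/25)t + 18144/25. Dividing through by -432/25 gives the monic gcd t² - t - 42.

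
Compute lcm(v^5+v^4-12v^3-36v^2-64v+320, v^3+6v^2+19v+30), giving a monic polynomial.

Apply the Euclidean algorithm:
  v^5+v^4-12v^3-36v^2-64v+320 = (v^2-5v-1)(v^3+6v^2+19v+30) + (35v^2+105v+350)
  v^3+6v^2+19v+30 = ((1/35)v+3/35)(35v^2+105v+350) + (0)
Last nonzero remainder: 35v^2+105v+350. Dividing through by 35 gives the monic gcd v^2+3v+10.
Then lcm(f, g) = f·g / gcd(f, g); expanding and making the result monic gives the answer.

v^6+4v^5-9v^4-72v^3-172v^2+128v+960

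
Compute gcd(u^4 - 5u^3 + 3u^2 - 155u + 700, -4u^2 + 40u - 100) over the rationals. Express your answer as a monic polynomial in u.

u^2 - 10u + 25

By polynomial division,
  u^4 - 5u^3 + 3u^2 - 155u + 700 = (-(1/4)u^2 - (5/4)u - 7)(-4u^2 + 40u - 100) + (0)
Last nonzero remainder: -4u^2 + 40u - 100. Dividing through by -4 gives the monic gcd u^2 - 10u + 25.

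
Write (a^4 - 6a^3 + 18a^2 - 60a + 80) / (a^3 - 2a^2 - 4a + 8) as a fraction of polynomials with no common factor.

(a^3 - 4a^2 + 10a - 40)/(a^2 - 4)

Apply the Euclidean algorithm:
  a^4 - 6a^3 + 18a^2 - 60a + 80 = (a - 4)(a^3 - 2a^2 - 4a + 8) + (14a^2 - 84a + 112)
  a^3 - 2a^2 - 4a + 8 = ((1/14)a + 2/7)(14a^2 - 84a + 112) + (12a - 24)
  14a^2 - 84a + 112 = ((7/6)a - 14/3)(12a - 24) + (0)
Last nonzero remainder: 12a - 24. Dividing through by 12 gives the monic gcd a - 2.
Cancel a - 2 from numerator and denominator to get the reduced form.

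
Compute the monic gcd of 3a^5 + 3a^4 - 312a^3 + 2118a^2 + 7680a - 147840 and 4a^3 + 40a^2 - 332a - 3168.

a^2 + 19a + 88

Euclidean algorithm in ℚ[a]:
  3a^5 + 3a^4 - 312a^3 + 2118a^2 + 7680a - 147840 = ((3/4)a^2 - (27/4)a + 207/4)(4a^3 + 40a^2 - 332a - 3168) + (183a^2 + 3477a + 16104)
  4a^3 + 40a^2 - 332a - 3168 = ((4/183)a - 12/61)(183a^2 + 3477a + 16104) + (0)
Last nonzero remainder: 183a^2 + 3477a + 16104. Dividing through by 183 gives the monic gcd a^2 + 19a + 88.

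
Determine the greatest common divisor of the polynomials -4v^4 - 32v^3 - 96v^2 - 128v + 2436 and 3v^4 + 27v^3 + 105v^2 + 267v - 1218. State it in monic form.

v^3 + 11v^2 + 57v + 203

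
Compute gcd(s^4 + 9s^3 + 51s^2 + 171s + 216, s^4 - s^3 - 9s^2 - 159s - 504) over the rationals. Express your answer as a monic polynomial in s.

Repeated division with remainder:
  s^4 + 9s^3 + 51s^2 + 171s + 216 = (s^4 - s^3 - 9s^2 - 159s - 504) + (10s^3 + 60s^2 + 330s + 720)
  s^4 - s^3 - 9s^2 - 159s - 504 = ((1/10)s - 7/10)(10s^3 + 60s^2 + 330s + 720) + (0)
Last nonzero remainder: 10s^3 + 60s^2 + 330s + 720. Dividing through by 10 gives the monic gcd s^3 + 6s^2 + 33s + 72.

s^3 + 6s^2 + 33s + 72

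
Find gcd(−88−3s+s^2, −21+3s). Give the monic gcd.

Repeated division with remainder:
  s^2−3s−88 = ((1/3)s+4/3)(3s−21) + (−60)
  3s−21 = (−(1/20)s+7/20)(−60) + (0)
The last nonzero remainder is the constant −60, so the polynomials are coprime and gcd = 1.

1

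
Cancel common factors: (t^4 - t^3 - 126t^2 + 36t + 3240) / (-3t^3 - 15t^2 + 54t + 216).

(-t^3 + 7t^2 + 84t - 540)/(3t^2 - 3t - 36)

By polynomial division,
  t^4 - t^3 - 126t^2 + 36t + 3240 = (-(1/3)t + 2)(-3t^3 - 15t^2 + 54t + 216) + (-78t^2 + 2808)
  -3t^3 - 15t^2 + 54t + 216 = ((1/26)t + 5/26)(-78t^2 + 2808) + (-54t - 324)
  -78t^2 + 2808 = ((13/9)t - 26/3)(-54t - 324) + (0)
Last nonzero remainder: -54t - 324. Dividing through by -54 gives the monic gcd t + 6.
Cancel t + 6 from numerator and denominator to get the reduced form.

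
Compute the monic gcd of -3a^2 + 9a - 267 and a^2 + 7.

Apply the Euclidean algorithm:
  -3a^2 + 9a - 267 = (-3)(a^2 + 7) + (9a - 246)
  a^2 + 7 = ((1/9)a + 82/27)(9a - 246) + (6787/9)
  9a - 246 = ((81/6787)a - 2214/6787)(6787/9) + (0)
The last nonzero remainder is the constant 6787/9, so the polynomials are coprime and gcd = 1.

1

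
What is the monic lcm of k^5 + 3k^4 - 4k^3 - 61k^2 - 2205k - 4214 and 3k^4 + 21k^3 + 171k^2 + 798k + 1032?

k^6 + 7k^5 + 8k^4 - 77k^3 - 2449k^2 - 13034k - 16856

Euclidean algorithm in ℚ[k]:
  k^5 + 3k^4 - 4k^3 - 61k^2 - 2205k - 4214 = ((1/3)k - 4/3)(3k^4 + 21k^3 + 171k^2 + 798k + 1032) + (-33k^3 - 99k^2 - 1485k - 2838)
  3k^4 + 21k^3 + 171k^2 + 798k + 1032 = (-(1/11)k - 4/11)(-33k^3 - 99k^2 - 1485k - 2838) + (0)
Last nonzero remainder: -33k^3 - 99k^2 - 1485k - 2838. Dividing through by -33 gives the monic gcd k^3 + 3k^2 + 45k + 86.
Then lcm(f, g) = f·g / gcd(f, g); expanding and making the result monic gives the answer.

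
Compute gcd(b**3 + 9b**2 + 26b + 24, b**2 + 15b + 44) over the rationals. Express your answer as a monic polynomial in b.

b + 4

Apply the Euclidean algorithm:
  b**3 + 9b**2 + 26b + 24 = (b − 6)(b**2 + 15b + 44) + (72b + 288)
  b**2 + 15b + 44 = ((1/72)b + 11/72)(72b + 288) + (0)
Last nonzero remainder: 72b + 288. Dividing through by 72 gives the monic gcd b + 4.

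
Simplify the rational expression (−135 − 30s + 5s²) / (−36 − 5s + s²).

(15 + 5s)/(4 + s)

By polynomial division,
  5s² − 30s − 135 = (5)(s² − 5s − 36) + (−5s + 45)
  s² − 5s − 36 = (−(1/5)s − 4/5)(−5s + 45) + (0)
Last nonzero remainder: −5s + 45. Dividing through by −5 gives the monic gcd s − 9.
Cancel s − 9 from numerator and denominator to get the reduced form.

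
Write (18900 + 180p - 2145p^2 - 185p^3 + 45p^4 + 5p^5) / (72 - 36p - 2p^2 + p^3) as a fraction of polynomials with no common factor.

(-525 - 5p + 45p^2 + 5p^3)/(-2 + p)

Euclidean algorithm in ℚ[p]:
  5p^5 + 45p^4 - 185p^3 - 2145p^2 + 180p + 18900 = (5p^2 + 55p + 105)(p^3 - 2p^2 - 36p + 72) + (-315p^2 + 11340)
  p^3 - 2p^2 - 36p + 72 = (-(1/315)p + 2/315)(-315p^2 + 11340) + (0)
Last nonzero remainder: -315p^2 + 11340. Dividing through by -315 gives the monic gcd p^2 - 36.
Cancel p^2 - 36 from numerator and denominator to get the reduced form.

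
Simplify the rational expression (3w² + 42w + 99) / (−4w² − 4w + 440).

Repeated division with remainder:
  3w² + 42w + 99 = (−3/4)(−4w² − 4w + 440) + (39w + 429)
  −4w² − 4w + 440 = (−(4/39)w + 40/39)(39w + 429) + (0)
Last nonzero remainder: 39w + 429. Dividing through by 39 gives the monic gcd w + 11.
Cancel w + 11 from numerator and denominator to get the reduced form.

(−3w − 9)/(4w − 40)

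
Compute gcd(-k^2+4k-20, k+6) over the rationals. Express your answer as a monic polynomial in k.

By polynomial division,
  -k^2+4k-20 = (-k+10)(k+6) + (-80)
  k+6 = (-(1/80)k-3/40)(-80) + (0)
The last nonzero remainder is the constant -80, so the polynomials are coprime and gcd = 1.

1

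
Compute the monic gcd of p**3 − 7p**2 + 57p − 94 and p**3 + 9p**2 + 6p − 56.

Apply the Euclidean algorithm:
  p**3 − 7p**2 + 57p − 94 = (p**3 + 9p**2 + 6p − 56) + (−16p**2 + 51p − 38)
  p**3 + 9p**2 + 6p − 56 = (−(1/16)p − 195/256)(−16p**2 + 51p − 38) + ((10873/256)p − 10873/128)
  −16p**2 + 51p − 38 = (−(4096/10873)p + 4864/10873)((10873/256)p − 10873/128) + (0)
Last nonzero remainder: (10873/256)p − 10873/128. Dividing through by 10873/256 gives the monic gcd p − 2.

p − 2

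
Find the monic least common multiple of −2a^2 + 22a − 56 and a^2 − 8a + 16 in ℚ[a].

Apply the Euclidean algorithm:
  −2a^2 + 22a − 56 = (−2)(a^2 − 8a + 16) + (6a − 24)
  a^2 − 8a + 16 = ((1/6)a − 2/3)(6a − 24) + (0)
Last nonzero remainder: 6a − 24. Dividing through by 6 gives the monic gcd a − 4.
Then lcm(f, g) = f·g / gcd(f, g); expanding and making the result monic gives the answer.

a^3 − 15a^2 + 72a − 112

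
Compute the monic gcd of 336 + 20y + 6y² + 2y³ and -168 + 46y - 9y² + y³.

28 - 3y + y²

By polynomial division,
  2y³ + 6y² + 20y + 336 = (2)(y³ - 9y² + 46y - 168) + (24y² - 72y + 672)
  y³ - 9y² + 46y - 168 = ((1/24)y - 1/4)(24y² - 72y + 672) + (0)
Last nonzero remainder: 24y² - 72y + 672. Dividing through by 24 gives the monic gcd y² - 3y + 28.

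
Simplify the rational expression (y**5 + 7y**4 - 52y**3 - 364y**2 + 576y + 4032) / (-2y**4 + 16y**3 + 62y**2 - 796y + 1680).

(-y**2 - 10y - 24)/(2y - 10)

Apply the Euclidean algorithm:
  y**5 + 7y**4 - 52y**3 - 364y**2 + 576y + 4032 = (-(1/2)y - 15/2)(-2y**4 + 16y**3 + 62y**2 - 796y + 1680) + (99y**3 - 297y**2 - 4554y + 16632)
  -2y**4 + 16y**3 + 62y**2 - 796y + 1680 = (-(2/99)y + 10/99)(99y**3 - 297y**2 - 4554y + 16632) + (0)
Last nonzero remainder: 99y**3 - 297y**2 - 4554y + 16632. Dividing through by 99 gives the monic gcd y**3 - 3y**2 - 46y + 168.
Cancel y**3 - 3y**2 - 46y + 168 from numerator and denominator to get the reduced form.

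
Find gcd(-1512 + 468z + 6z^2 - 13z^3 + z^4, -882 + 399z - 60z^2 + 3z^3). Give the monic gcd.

42 - 13z + z^2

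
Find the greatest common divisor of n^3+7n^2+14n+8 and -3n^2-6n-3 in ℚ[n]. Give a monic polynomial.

n+1

By polynomial division,
  n^3+7n^2+14n+8 = (-(1/3)n-5/3)(-3n^2-6n-3) + (3n+3)
  -3n^2-6n-3 = (-n-1)(3n+3) + (0)
Last nonzero remainder: 3n+3. Dividing through by 3 gives the monic gcd n+1.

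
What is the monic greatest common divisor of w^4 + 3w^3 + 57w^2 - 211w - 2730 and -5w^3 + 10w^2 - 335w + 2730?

w^3 - 2w^2 + 67w - 546

Repeated division with remainder:
  w^4 + 3w^3 + 57w^2 - 211w - 2730 = (-(1/5)w - 1)(-5w^3 + 10w^2 - 335w + 2730) + (0)
Last nonzero remainder: -5w^3 + 10w^2 - 335w + 2730. Dividing through by -5 gives the monic gcd w^3 - 2w^2 + 67w - 546.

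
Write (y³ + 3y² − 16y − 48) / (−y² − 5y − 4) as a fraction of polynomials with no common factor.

Euclidean algorithm in ℚ[y]:
  y³ + 3y² − 16y − 48 = (−y + 2)(−y² − 5y − 4) + (−10y − 40)
  −y² − 5y − 4 = ((1/10)y + 1/10)(−10y − 40) + (0)
Last nonzero remainder: −10y − 40. Dividing through by −10 gives the monic gcd y + 4.
Cancel y + 4 from numerator and denominator to get the reduced form.

(−y² + y + 12)/(y + 1)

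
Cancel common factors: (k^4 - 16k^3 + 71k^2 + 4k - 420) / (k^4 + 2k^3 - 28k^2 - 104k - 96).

Euclidean algorithm in ℚ[k]:
  k^4 - 16k^3 + 71k^2 + 4k - 420 = (k^4 + 2k^3 - 28k^2 - 104k - 96) + (-18k^3 + 99k^2 + 108k - 324)
  k^4 + 2k^3 - 28k^2 - 104k - 96 = (-(1/18)k - 5/12)(-18k^3 + 99k^2 + 108k - 324) + ((77/4)k^2 - 77k - 231)
  -18k^3 + 99k^2 + 108k - 324 = (-(72/77)k + 108/77)((77/4)k^2 - 77k - 231) + (0)
Last nonzero remainder: (77/4)k^2 - 77k - 231. Dividing through by 77/4 gives the monic gcd k^2 - 4k - 12.
Cancel k^2 - 4k - 12 from numerator and denominator to get the reduced form.

(k^2 - 12k + 35)/(k^2 + 6k + 8)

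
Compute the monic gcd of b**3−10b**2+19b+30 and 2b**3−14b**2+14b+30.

Repeated division with remainder:
  b**3−10b**2+19b+30 = (1/2)(2b**3−14b**2+14b+30) + (−3b**2+12b+15)
  2b**3−14b**2+14b+30 = (−(2/3)b+2)(−3b**2+12b+15) + (0)
Last nonzero remainder: −3b**2+12b+15. Dividing through by −3 gives the monic gcd b**2−4b−5.

b**2−4b−5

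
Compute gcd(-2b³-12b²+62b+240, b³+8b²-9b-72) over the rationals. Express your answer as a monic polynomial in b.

b²+11b+24

Apply the Euclidean algorithm:
  -2b³-12b²+62b+240 = (-2)(b³+8b²-9b-72) + (4b²+44b+96)
  b³+8b²-9b-72 = ((1/4)b-3/4)(4b²+44b+96) + (0)
Last nonzero remainder: 4b²+44b+96. Dividing through by 4 gives the monic gcd b²+11b+24.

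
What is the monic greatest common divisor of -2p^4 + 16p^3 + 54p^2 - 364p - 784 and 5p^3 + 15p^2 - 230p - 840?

By polynomial division,
  -2p^4 + 16p^3 + 54p^2 - 364p - 784 = (-(2/5)p + 22/5)(5p^3 + 15p^2 - 230p - 840) + (-104p^2 + 312p + 2912)
  5p^3 + 15p^2 - 230p - 840 = (-(5/104)p - 15/52)(-104p^2 + 312p + 2912) + (0)
Last nonzero remainder: -104p^2 + 312p + 2912. Dividing through by -104 gives the monic gcd p^2 - 3p - 28.

p^2 - 3p - 28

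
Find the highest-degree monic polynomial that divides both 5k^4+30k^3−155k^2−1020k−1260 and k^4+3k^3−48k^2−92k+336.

Euclidean algorithm in ℚ[k]:
  5k^4+30k^3−155k^2−1020k−1260 = (5)(k^4+3k^3−48k^2−92k+336) + (15k^3+85k^2−560k−2940)
  k^4+3k^3−48k^2−92k+336 = ((1/15)k−8/45)(15k^3+85k^2−560k−2940) + ((40/9)k^2+(40/9)k−560/3)
  15k^3+85k^2−560k−2940 = ((27/8)k+63/4)((40/9)k^2+(40/9)k−560/3) + (0)
Last nonzero remainder: (40/9)k^2+(40/9)k−560/3. Dividing through by 40/9 gives the monic gcd k^2+k−42.

k^2+k−42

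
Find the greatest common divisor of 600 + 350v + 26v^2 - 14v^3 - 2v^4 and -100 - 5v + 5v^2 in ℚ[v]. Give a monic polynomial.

Apply the Euclidean algorithm:
  -2v^4 - 14v^3 + 26v^2 + 350v + 600 = (-(2/5)v^2 - (16/5)v - 6)(5v^2 - 5v - 100) + (0)
Last nonzero remainder: 5v^2 - 5v - 100. Dividing through by 5 gives the monic gcd v^2 - v - 20.

-20 - v + v^2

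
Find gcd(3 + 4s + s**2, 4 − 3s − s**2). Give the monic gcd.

1

Euclidean algorithm in ℚ[s]:
  s**2 + 4s + 3 = (−1)(−s**2 − 3s + 4) + (s + 7)
  −s**2 − 3s + 4 = (−s + 4)(s + 7) + (−24)
  s + 7 = (−(1/24)s − 7/24)(−24) + (0)
The last nonzero remainder is the constant −24, so the polynomials are coprime and gcd = 1.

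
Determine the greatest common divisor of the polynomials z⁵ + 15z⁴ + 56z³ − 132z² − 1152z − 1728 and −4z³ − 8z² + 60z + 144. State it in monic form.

By polynomial division,
  z⁵ + 15z⁴ + 56z³ − 132z² − 1152z − 1728 = (−(1/4)z² − (13/4)z − 45/4)(−4z³ − 8z² + 60z + 144) + (9z² − 9z − 108)
  −4z³ − 8z² + 60z + 144 = (−(4/9)z − 4/3)(9z² − 9z − 108) + (0)
Last nonzero remainder: 9z² − 9z − 108. Dividing through by 9 gives the monic gcd z² − z − 12.

z² − z − 12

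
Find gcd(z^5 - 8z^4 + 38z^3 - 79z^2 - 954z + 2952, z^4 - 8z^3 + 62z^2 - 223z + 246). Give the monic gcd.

z^3 - 6z^2 + 50z - 123

Euclidean algorithm in ℚ[z]:
  z^5 - 8z^4 + 38z^3 - 79z^2 - 954z + 2952 = (z)(z^4 - 8z^3 + 62z^2 - 223z + 246) + (-24z^3 + 144z^2 - 1200z + 2952)
  z^4 - 8z^3 + 62z^2 - 223z + 246 = (-(1/24)z + 1/12)(-24z^3 + 144z^2 - 1200z + 2952) + (0)
Last nonzero remainder: -24z^3 + 144z^2 - 1200z + 2952. Dividing through by -24 gives the monic gcd z^3 - 6z^2 + 50z - 123.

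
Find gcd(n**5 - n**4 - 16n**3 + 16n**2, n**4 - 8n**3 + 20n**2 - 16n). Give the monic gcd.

n**2 - 4n

By polynomial division,
  n**5 - n**4 - 16n**3 + 16n**2 = (n + 7)(n**4 - 8n**3 + 20n**2 - 16n) + (20n**3 - 108n**2 + 112n)
  n**4 - 8n**3 + 20n**2 - 16n = ((1/20)n - 13/100)(20n**3 - 108n**2 + 112n) + ((9/25)n**2 - (36/25)n)
  20n**3 - 108n**2 + 112n = ((500/9)n - 700/9)((9/25)n**2 - (36/25)n) + (0)
Last nonzero remainder: (9/25)n**2 - (36/25)n. Dividing through by 9/25 gives the monic gcd n**2 - 4n.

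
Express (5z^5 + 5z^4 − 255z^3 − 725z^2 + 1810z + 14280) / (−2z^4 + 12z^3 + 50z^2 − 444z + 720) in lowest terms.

(−5z^3 + 5z^2 + 125z + 595)/(2z^2 − 16z + 30)

Repeated division with remainder:
  5z^5 + 5z^4 − 255z^3 − 725z^2 + 1810z + 14280 = (−(5/2)z − 35/2)(−2z^4 + 12z^3 + 50z^2 − 444z + 720) + (80z^3 − 960z^2 − 4160z + 26880)
  −2z^4 + 12z^3 + 50z^2 − 444z + 720 = (−(1/40)z − 3/20)(80z^3 − 960z^2 − 4160z + 26880) + (−198z^2 − 396z + 4752)
  80z^3 − 960z^2 − 4160z + 26880 = (−(40/99)z + 560/99)(−198z^2 − 396z + 4752) + (0)
Last nonzero remainder: −198z^2 − 396z + 4752. Dividing through by −198 gives the monic gcd z^2 + 2z − 24.
Cancel z^2 + 2z − 24 from numerator and denominator to get the reduced form.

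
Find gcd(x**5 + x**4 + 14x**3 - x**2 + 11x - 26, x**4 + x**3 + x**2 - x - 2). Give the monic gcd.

Euclidean algorithm in ℚ[x]:
  x**5 + x**4 + 14x**3 - x**2 + 11x - 26 = (x)(x**4 + x**3 + x**2 - x - 2) + (13x**3 + 13x - 26)
  x**4 + x**3 + x**2 - x - 2 = ((1/13)x + 1/13)(13x**3 + 13x - 26) + (0)
Last nonzero remainder: 13x**3 + 13x - 26. Dividing through by 13 gives the monic gcd x**3 + x - 2.

x**3 + x - 2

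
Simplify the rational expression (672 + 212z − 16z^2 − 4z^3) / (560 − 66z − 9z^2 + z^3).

(−12 − 4z)/(−10 + z)

By polynomial division,
  −4z^3 − 16z^2 + 212z + 672 = (−4)(z^3 − 9z^2 − 66z + 560) + (−52z^2 − 52z + 2912)
  z^3 − 9z^2 − 66z + 560 = (−(1/52)z + 5/26)(−52z^2 − 52z + 2912) + (0)
Last nonzero remainder: −52z^2 − 52z + 2912. Dividing through by −52 gives the monic gcd z^2 + z − 56.
Cancel z^2 + z − 56 from numerator and denominator to get the reduced form.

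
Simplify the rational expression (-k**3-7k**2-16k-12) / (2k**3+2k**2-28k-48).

(-k-2)/(2k-8)

Apply the Euclidean algorithm:
  -k**3-7k**2-16k-12 = (-1/2)(2k**3+2k**2-28k-48) + (-6k**2-30k-36)
  2k**3+2k**2-28k-48 = (-(1/3)k+4/3)(-6k**2-30k-36) + (0)
Last nonzero remainder: -6k**2-30k-36. Dividing through by -6 gives the monic gcd k**2+5k+6.
Cancel k**2+5k+6 from numerator and denominator to get the reduced form.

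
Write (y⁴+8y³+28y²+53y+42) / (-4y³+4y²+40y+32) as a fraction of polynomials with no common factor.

(-y³-6y²-16y-21)/(4y²-12y-16)

Euclidean algorithm in ℚ[y]:
  y⁴+8y³+28y²+53y+42 = (-(1/4)y-9/4)(-4y³+4y²+40y+32) + (47y²+151y+114)
  -4y³+4y²+40y+32 = (-(4/47)y+792/2209)(47y²+151y+114) + (-(9800/2209)y-19600/2209)
  47y²+151y+114 = (-(103823/9800)y-125913/9800)(-(9800/2209)y-19600/2209) + (0)
Last nonzero remainder: -(9800/2209)y-19600/2209. Dividing through by -9800/2209 gives the monic gcd y+2.
Cancel y+2 from numerator and denominator to get the reduced form.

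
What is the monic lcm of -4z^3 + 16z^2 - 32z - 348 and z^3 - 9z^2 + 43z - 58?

By polynomial division,
  -4z^3 + 16z^2 - 32z - 348 = (-4)(z^3 - 9z^2 + 43z - 58) + (-20z^2 + 140z - 580)
  z^3 - 9z^2 + 43z - 58 = (-(1/20)z + 1/10)(-20z^2 + 140z - 580) + (0)
Last nonzero remainder: -20z^2 + 140z - 580. Dividing through by -20 gives the monic gcd z^2 - 7z + 29.
Then lcm(f, g) = f·g / gcd(f, g); expanding and making the result monic gives the answer.

z^4 - 6z^3 + 16z^2 + 71z - 174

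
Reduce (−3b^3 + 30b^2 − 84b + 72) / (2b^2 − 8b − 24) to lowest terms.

(−3b^2 + 12b − 12)/(2b + 4)

Apply the Euclidean algorithm:
  −3b^3 + 30b^2 − 84b + 72 = (−(3/2)b + 9)(2b^2 − 8b − 24) + (−48b + 288)
  2b^2 − 8b − 24 = (−(1/24)b − 1/12)(−48b + 288) + (0)
Last nonzero remainder: −48b + 288. Dividing through by −48 gives the monic gcd b − 6.
Cancel b − 6 from numerator and denominator to get the reduced form.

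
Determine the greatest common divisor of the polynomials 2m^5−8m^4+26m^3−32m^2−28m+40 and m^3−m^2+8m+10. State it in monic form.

m^3−m^2+8m+10

Repeated division with remainder:
  2m^5−8m^4+26m^3−32m^2−28m+40 = (2m^2−6m+4)(m^3−m^2+8m+10) + (0)
The last nonzero remainder m^3−m^2+8m+10 is already monic.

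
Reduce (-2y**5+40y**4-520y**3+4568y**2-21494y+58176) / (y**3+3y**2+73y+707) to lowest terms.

(-2y**3+32y**2-190y+576)/(y+7)

By polynomial division,
  -2y**5+40y**4-520y**3+4568y**2-21494y+58176 = (-2y**2+46y-512)(y**3+3y**2+73y+707) + (4160y**2-16640y+420160)
  y**3+3y**2+73y+707 = ((1/4160)y+7/4160)(4160y**2-16640y+420160) + (0)
Last nonzero remainder: 4160y**2-16640y+420160. Dividing through by 4160 gives the monic gcd y**2-4y+101.
Cancel y**2-4y+101 from numerator and denominator to get the reduced form.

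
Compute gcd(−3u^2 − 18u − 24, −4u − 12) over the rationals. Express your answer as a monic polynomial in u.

1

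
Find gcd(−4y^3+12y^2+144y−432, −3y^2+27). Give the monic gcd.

y−3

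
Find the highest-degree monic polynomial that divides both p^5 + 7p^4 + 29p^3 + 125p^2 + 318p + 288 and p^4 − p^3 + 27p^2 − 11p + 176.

Euclidean algorithm in ℚ[p]:
  p^5 + 7p^4 + 29p^3 + 125p^2 + 318p + 288 = (p + 8)(p^4 − p^3 + 27p^2 − 11p + 176) + (10p^3 − 80p^2 + 230p − 1120)
  p^4 − p^3 + 27p^2 − 11p + 176 = ((1/10)p + 7/10)(10p^3 − 80p^2 + 230p − 1120) + (60p^2 − 60p + 960)
  10p^3 − 80p^2 + 230p − 1120 = ((1/6)p − 7/6)(60p^2 − 60p + 960) + (0)
Last nonzero remainder: 60p^2 − 60p + 960. Dividing through by 60 gives the monic gcd p^2 − p + 16.

p^2 − p + 16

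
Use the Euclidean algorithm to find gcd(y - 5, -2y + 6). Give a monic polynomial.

By polynomial division,
  y - 5 = (-1/2)(-2y + 6) + (-2)
  -2y + 6 = (y - 3)(-2) + (0)
The last nonzero remainder is the constant -2, so the polynomials are coprime and gcd = 1.

1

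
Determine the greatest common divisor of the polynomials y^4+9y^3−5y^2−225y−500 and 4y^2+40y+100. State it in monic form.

y^2+10y+25

By polynomial division,
  y^4+9y^3−5y^2−225y−500 = ((1/4)y^2−(1/4)y−5)(4y^2+40y+100) + (0)
Last nonzero remainder: 4y^2+40y+100. Dividing through by 4 gives the monic gcd y^2+10y+25.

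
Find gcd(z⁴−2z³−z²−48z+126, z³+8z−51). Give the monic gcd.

Euclidean algorithm in ℚ[z]:
  z⁴−2z³−z²−48z+126 = (z−2)(z³+8z−51) + (−9z²+19z+24)
  z³+8z−51 = (−(1/9)z−19/81)(−9z²+19z+24) + ((1225/81)z−1225/27)
  −9z²+19z+24 = (−(729/1225)z−648/1225)((1225/81)z−1225/27) + (0)
Last nonzero remainder: (1225/81)z−1225/27. Dividing through by 1225/81 gives the monic gcd z−3.

z−3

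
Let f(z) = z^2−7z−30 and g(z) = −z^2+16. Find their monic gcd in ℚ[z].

Apply the Euclidean algorithm:
  z^2−7z−30 = (−1)(−z^2+16) + (−7z−14)
  −z^2+16 = ((1/7)z−2/7)(−7z−14) + (12)
  −7z−14 = (−(7/12)z−7/6)(12) + (0)
The last nonzero remainder is the constant 12, so the polynomials are coprime and gcd = 1.

1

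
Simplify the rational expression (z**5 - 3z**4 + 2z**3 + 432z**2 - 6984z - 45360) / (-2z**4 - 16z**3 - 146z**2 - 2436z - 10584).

(-z**2 + 4z + 60)/(2z + 14)

Apply the Euclidean algorithm:
  z**5 - 3z**4 + 2z**3 + 432z**2 - 6984z - 45360 = (-(1/2)z + 11/2)(-2z**4 - 16z**3 - 146z**2 - 2436z - 10584) + (17z**3 + 17z**2 + 1122z + 12852)
  -2z**4 - 16z**3 - 146z**2 - 2436z - 10584 = (-(2/17)z - 14/17)(17z**3 + 17z**2 + 1122z + 12852) + (0)
Last nonzero remainder: 17z**3 + 17z**2 + 1122z + 12852. Dividing through by 17 gives the monic gcd z**3 + z**2 + 66z + 756.
Cancel z**3 + z**2 + 66z + 756 from numerator and denominator to get the reduced form.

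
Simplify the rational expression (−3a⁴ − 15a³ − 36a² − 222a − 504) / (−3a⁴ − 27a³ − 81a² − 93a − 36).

Repeated division with remainder:
  −3a⁴ − 15a³ − 36a² − 222a − 504 = (−3a⁴ − 27a³ − 81a² − 93a − 36) + (12a³ + 45a² − 129a − 468)
  −3a⁴ − 27a³ − 81a² − 93a − 36 = (−(1/4)a − 21/16)(12a³ + 45a² − 129a − 468) + (−(867/16)a² − (6069/16)a − 2601/4)
  12a³ + 45a² − 129a − 468 = (−(64/289)a + 208/289)(−(867/16)a² − (6069/16)a − 2601/4) + (0)
Last nonzero remainder: −(867/16)a² − (6069/16)a − 2601/4. Dividing through by −867/16 gives the monic gcd a² + 7a + 12.
Cancel a² + 7a + 12 from numerator and denominator to get the reduced form.

(a² − 2a + 14)/(a² + 2a + 1)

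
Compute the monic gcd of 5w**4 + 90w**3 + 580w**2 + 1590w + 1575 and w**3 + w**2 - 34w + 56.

By polynomial division,
  5w**4 + 90w**3 + 580w**2 + 1590w + 1575 = (5w + 85)(w**3 + w**2 - 34w + 56) + (665w**2 + 4200w - 3185)
  w**3 + w**2 - 34w + 56 = ((1/665)w - 101/12635)(665w**2 + 4200w - 3185) + ((1575/361)w + 11025/361)
  665w**2 + 4200w - 3185 = ((6859/45)w - 4693/45)((1575/361)w + 11025/361) + (0)
Last nonzero remainder: (1575/361)w + 11025/361. Dividing through by 1575/361 gives the monic gcd w + 7.

w + 7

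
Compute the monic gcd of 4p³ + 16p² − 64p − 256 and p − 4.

p − 4

Repeated division with remainder:
  4p³ + 16p² − 64p − 256 = (4p² + 32p + 64)(p − 4) + (0)
The last nonzero remainder p − 4 is already monic.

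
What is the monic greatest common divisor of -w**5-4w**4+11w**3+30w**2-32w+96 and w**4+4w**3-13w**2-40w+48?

w**3+5w**2-8w-48

Euclidean algorithm in ℚ[w]:
  -w**5-4w**4+11w**3+30w**2-32w+96 = (-w)(w**4+4w**3-13w**2-40w+48) + (-2w**3-10w**2+16w+96)
  w**4+4w**3-13w**2-40w+48 = (-(1/2)w+1/2)(-2w**3-10w**2+16w+96) + (0)
Last nonzero remainder: -2w**3-10w**2+16w+96. Dividing through by -2 gives the monic gcd w**3+5w**2-8w-48.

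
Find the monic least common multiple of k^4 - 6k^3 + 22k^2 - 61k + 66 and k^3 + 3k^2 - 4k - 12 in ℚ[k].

Repeated division with remainder:
  k^4 - 6k^3 + 22k^2 - 61k + 66 = (k - 9)(k^3 + 3k^2 - 4k - 12) + (53k^2 - 85k - 42)
  k^3 + 3k^2 - 4k - 12 = ((1/53)k + 244/2809)(53k^2 - 85k - 42) + ((11730/2809)k - 23460/2809)
  53k^2 - 85k - 42 = ((148877/11730)k + 19663/3910)((11730/2809)k - 23460/2809) + (0)
Last nonzero remainder: (11730/2809)k - 23460/2809. Dividing through by 11730/2809 gives the monic gcd k - 2.
Then lcm(f, g) = f·g / gcd(f, g); expanding and making the result monic gives the answer.

k^6 - k^5 - 2k^4 + 13k^3 - 107k^2 - 36k + 396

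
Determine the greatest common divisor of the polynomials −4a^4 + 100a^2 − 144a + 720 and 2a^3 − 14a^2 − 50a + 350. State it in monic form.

a − 5

Repeated division with remainder:
  −4a^4 + 100a^2 − 144a + 720 = (−2a − 14)(2a^3 − 14a^2 − 50a + 350) + (−196a^2 − 144a + 5620)
  2a^3 − 14a^2 − 50a + 350 = (−(1/98)a + 379/4802)(−196a^2 − 144a + 5620) + ((44928/2401)a − 224640/2401)
  −196a^2 − 144a + 5620 = (−(117649/11232)a − 674681/11232)((44928/2401)a − 224640/2401) + (0)
Last nonzero remainder: (44928/2401)a − 224640/2401. Dividing through by 44928/2401 gives the monic gcd a − 5.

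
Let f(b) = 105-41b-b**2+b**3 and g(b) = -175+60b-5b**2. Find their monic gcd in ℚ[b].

-5+b

By polynomial division,
  b**3-b**2-41b+105 = (-(1/5)b-11/5)(-5b**2+60b-175) + (56b-280)
  -5b**2+60b-175 = (-(5/56)b+5/8)(56b-280) + (0)
Last nonzero remainder: 56b-280. Dividing through by 56 gives the monic gcd b-5.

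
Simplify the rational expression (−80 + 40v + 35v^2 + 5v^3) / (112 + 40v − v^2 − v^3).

(5 − 5v)/(−7 + v)

Repeated division with remainder:
  5v^3 + 35v^2 + 40v − 80 = (−5)(−v^3 − v^2 + 40v + 112) + (30v^2 + 240v + 480)
  −v^3 − v^2 + 40v + 112 = (−(1/30)v + 7/30)(30v^2 + 240v + 480) + (0)
Last nonzero remainder: 30v^2 + 240v + 480. Dividing through by 30 gives the monic gcd v^2 + 8v + 16.
Cancel v^2 + 8v + 16 from numerator and denominator to get the reduced form.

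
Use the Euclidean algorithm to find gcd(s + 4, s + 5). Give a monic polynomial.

Apply the Euclidean algorithm:
  s + 4 = (s + 5) + (-1)
  s + 5 = (-s - 5)(-1) + (0)
The last nonzero remainder is the constant -1, so the polynomials are coprime and gcd = 1.

1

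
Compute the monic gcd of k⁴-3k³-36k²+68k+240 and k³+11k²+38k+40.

Repeated division with remainder:
  k⁴-3k³-36k²+68k+240 = (k-14)(k³+11k²+38k+40) + (80k²+560k+800)
  k³+11k²+38k+40 = ((1/80)k+1/20)(80k²+560k+800) + (0)
Last nonzero remainder: 80k²+560k+800. Dividing through by 80 gives the monic gcd k²+7k+10.

k²+7k+10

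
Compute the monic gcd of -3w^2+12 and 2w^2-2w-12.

Repeated division with remainder:
  -3w^2+12 = (-3/2)(2w^2-2w-12) + (-3w-6)
  2w^2-2w-12 = (-(2/3)w+2)(-3w-6) + (0)
Last nonzero remainder: -3w-6. Dividing through by -3 gives the monic gcd w+2.

w+2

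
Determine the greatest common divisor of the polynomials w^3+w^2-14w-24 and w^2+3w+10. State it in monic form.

1

Apply the Euclidean algorithm:
  w^3+w^2-14w-24 = (w-2)(w^2+3w+10) + (-18w-4)
  w^2+3w+10 = (-(1/18)w-25/162)(-18w-4) + (760/81)
  -18w-4 = (-(729/380)w-81/190)(760/81) + (0)
The last nonzero remainder is the constant 760/81, so the polynomials are coprime and gcd = 1.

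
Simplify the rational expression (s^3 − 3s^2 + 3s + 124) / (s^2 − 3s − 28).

Euclidean algorithm in ℚ[s]:
  s^3 − 3s^2 + 3s + 124 = (s)(s^2 − 3s − 28) + (31s + 124)
  s^2 − 3s − 28 = ((1/31)s − 7/31)(31s + 124) + (0)
Last nonzero remainder: 31s + 124. Dividing through by 31 gives the monic gcd s + 4.
Cancel s + 4 from numerator and denominator to get the reduced form.

(s^2 − 7s + 31)/(s − 7)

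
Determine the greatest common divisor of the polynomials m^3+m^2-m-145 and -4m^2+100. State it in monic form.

m-5

Repeated division with remainder:
  m^3+m^2-m-145 = (-(1/4)m-1/4)(-4m^2+100) + (24m-120)
  -4m^2+100 = (-(1/6)m-5/6)(24m-120) + (0)
Last nonzero remainder: 24m-120. Dividing through by 24 gives the monic gcd m-5.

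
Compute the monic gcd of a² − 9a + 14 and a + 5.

1

Repeated division with remainder:
  a² − 9a + 14 = (a − 14)(a + 5) + (84)
  a + 5 = ((1/84)a + 5/84)(84) + (0)
The last nonzero remainder is the constant 84, so the polynomials are coprime and gcd = 1.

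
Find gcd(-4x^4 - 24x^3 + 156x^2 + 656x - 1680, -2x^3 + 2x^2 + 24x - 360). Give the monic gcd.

Repeated division with remainder:
  -4x^4 - 24x^3 + 156x^2 + 656x - 1680 = (2x + 14)(-2x^3 + 2x^2 + 24x - 360) + (80x^2 + 1040x + 3360)
  -2x^3 + 2x^2 + 24x - 360 = (-(1/40)x + 7/20)(80x^2 + 1040x + 3360) + (-256x - 1536)
  80x^2 + 1040x + 3360 = (-(5/16)x - 35/16)(-256x - 1536) + (0)
Last nonzero remainder: -256x - 1536. Dividing through by -256 gives the monic gcd x + 6.

x + 6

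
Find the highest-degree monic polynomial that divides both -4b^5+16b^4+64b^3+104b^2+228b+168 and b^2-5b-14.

Apply the Euclidean algorithm:
  -4b^5+16b^4+64b^3+104b^2+228b+168 = (-4b^3-4b^2-12b-12)(b^2-5b-14) + (0)
The last nonzero remainder b^2-5b-14 is already monic.

b^2-5b-14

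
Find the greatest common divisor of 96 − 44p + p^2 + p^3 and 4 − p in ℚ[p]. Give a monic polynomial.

−4 + p

By polynomial division,
  p^3 + p^2 − 44p + 96 = (−p^2 − 5p + 24)(−p + 4) + (0)
Last nonzero remainder: −p + 4. Dividing through by −1 gives the monic gcd p − 4.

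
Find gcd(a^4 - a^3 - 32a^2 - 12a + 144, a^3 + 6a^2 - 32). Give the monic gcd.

By polynomial division,
  a^4 - a^3 - 32a^2 - 12a + 144 = (a - 7)(a^3 + 6a^2 - 32) + (10a^2 + 20a - 80)
  a^3 + 6a^2 - 32 = ((1/10)a + 2/5)(10a^2 + 20a - 80) + (0)
Last nonzero remainder: 10a^2 + 20a - 80. Dividing through by 10 gives the monic gcd a^2 + 2a - 8.

a^2 + 2a - 8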